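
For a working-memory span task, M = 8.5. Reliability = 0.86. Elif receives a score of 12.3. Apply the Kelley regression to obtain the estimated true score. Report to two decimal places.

11.77

T̂ = ρX + (1 − ρ)μ
  = 0.86 × 12.3 + 0.14 × 8.5
  = 10.578 + 1.190
  = 11.768
  ≈ 11.77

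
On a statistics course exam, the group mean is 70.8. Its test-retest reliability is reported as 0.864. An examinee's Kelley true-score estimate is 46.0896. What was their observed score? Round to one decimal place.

42.2

T̂ = ρX + (1 − ρ)μ  ⇒  X = (T̂ − (1 − ρ)μ) / ρ
X = (46.0896 − 0.136 × 70.8) / 0.864 = (46.0896 − 9.6288) / 0.864 = 36.4608 / 0.864 = 42.200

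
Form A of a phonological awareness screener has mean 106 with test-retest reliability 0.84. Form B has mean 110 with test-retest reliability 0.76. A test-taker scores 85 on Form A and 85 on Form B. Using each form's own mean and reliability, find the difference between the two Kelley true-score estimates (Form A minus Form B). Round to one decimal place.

T̂_A = 0.84(85) + 0.16(106) = 88.360
T̂_B = 0.76(85) + 0.24(110) = 91.000
T̂_A − T̂_B = -2.640

-2.6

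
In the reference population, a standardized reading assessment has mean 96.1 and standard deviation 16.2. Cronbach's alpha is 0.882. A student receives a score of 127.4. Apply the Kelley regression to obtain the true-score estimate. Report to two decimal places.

T̂ = ρX + (1 − ρ)μ
  = 0.882 × 127.4 + 0.118 × 96.1
  = 112.3668 + 11.3398
  = 123.707
  ≈ 123.71

123.71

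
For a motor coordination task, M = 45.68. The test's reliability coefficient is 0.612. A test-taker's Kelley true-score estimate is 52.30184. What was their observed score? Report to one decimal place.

T̂ = ρX + (1 − ρ)μ  ⇒  X = (T̂ − (1 − ρ)μ) / ρ
X = (52.30184 − 0.388 × 45.68) / 0.612 = (52.30184 − 17.72384) / 0.612 = 34.57800 / 0.612 = 56.500

56.5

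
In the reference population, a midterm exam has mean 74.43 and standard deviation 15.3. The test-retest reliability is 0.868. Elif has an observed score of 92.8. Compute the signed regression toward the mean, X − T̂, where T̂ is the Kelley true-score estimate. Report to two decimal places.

Kelley's formula gives T̂ = 0.868·92.8 + 0.132·74.43 = 80.5504 + 9.82476 = 90.3752.
X − T̂ = 92.8 − 90.375 = 2.425 → 2.42

2.42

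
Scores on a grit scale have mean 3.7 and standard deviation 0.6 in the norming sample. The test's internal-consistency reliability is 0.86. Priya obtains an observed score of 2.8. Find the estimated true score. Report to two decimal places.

T̂ = ρX + (1 − ρ)μ
  = 0.86 × 2.8 + 0.14 × 3.7
  = 2.408 + 0.518
  = 2.926
  ≈ 2.93

2.93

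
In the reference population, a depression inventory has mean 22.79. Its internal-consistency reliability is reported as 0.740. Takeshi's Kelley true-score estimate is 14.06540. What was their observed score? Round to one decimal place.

11.0

T̂ = ρX + (1 − ρ)μ  ⇒  X = (T̂ − (1 − ρ)μ) / ρ
X = (14.06540 − 0.260 × 22.79) / 0.740 = (14.06540 − 5.92540) / 0.740 = 8.14000 / 0.740 = 11.000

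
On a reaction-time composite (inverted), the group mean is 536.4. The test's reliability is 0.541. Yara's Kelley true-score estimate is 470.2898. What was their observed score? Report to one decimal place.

T̂ = ρX + (1 − ρ)μ  ⇒  X = (T̂ − (1 − ρ)μ) / ρ
X = (470.2898 − 0.459 × 536.4) / 0.541 = (470.2898 − 246.2076) / 0.541 = 224.0822 / 0.541 = 414.200

414.2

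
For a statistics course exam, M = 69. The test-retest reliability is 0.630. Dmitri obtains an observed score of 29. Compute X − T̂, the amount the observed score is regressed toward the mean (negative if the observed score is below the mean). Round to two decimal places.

-14.80

T̂ = ρX + (1 − ρ)μ
  = 0.630 × 29 + 0.370 × 69
  = 18.270 + 25.530
  = 43.8000
  ≈ 43.800
X − T̂ = 29 − 43.800 = -14.800 → -14.80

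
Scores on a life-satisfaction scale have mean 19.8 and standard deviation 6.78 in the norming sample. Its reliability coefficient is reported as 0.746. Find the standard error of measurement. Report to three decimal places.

SEM = SD · √(1 − ρ) = 6.78 × √0.254 = 6.78 × 0.5040 = 3.4170

3.417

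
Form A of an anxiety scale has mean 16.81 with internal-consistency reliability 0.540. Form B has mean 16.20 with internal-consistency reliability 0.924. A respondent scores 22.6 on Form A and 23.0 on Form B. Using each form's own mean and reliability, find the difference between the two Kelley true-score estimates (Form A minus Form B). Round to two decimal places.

-2.55

T̂_A = 0.540(22.6) + 0.460(16.81) = 19.9366
T̂_B = 0.924(23.0) + 0.076(16.20) = 22.4832
T̂_A − T̂_B = -2.5466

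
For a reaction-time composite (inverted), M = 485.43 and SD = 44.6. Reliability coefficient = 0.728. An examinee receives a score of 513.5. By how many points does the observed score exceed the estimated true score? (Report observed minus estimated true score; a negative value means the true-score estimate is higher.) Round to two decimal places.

T̂ = ρX + (1 − ρ)μ
  = 0.728 × 513.5 + 0.272 × 485.43
  = 373.8280 + 132.03696
  = 505.8650
  ≈ 505.865
X − T̂ = 513.5 − 505.865 = 7.635 → 7.64

7.64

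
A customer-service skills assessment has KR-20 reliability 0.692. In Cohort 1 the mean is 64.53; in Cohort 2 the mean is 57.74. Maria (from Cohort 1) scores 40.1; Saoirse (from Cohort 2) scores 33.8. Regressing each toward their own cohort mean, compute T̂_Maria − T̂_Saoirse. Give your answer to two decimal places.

T̂_Maria = 0.692(40.1) + 0.308(64.53) = 47.6244
T̂_Saoirse = 0.692(33.8) + 0.308(57.74) = 41.1735
Difference = 47.6244 − 41.1735 = 6.4509

6.45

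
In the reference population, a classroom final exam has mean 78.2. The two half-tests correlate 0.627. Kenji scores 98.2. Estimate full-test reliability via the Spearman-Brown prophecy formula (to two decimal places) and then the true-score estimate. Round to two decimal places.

93.60

Spearman-Brown: ρ = 2r/(1 + r) = 2(0.627)/(1 + 0.627) = 1.2540/1.627 = 0.7707 → 0.77
Weight the observed score by reliability and the mean by (1 − reliability): T̂ = 0.77·98.2 + 0.23·78.2 = 75.614 + 17.986 = 93.600.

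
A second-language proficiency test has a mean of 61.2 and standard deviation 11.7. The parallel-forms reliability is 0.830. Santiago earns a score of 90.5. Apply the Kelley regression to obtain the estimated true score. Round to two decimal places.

T̂ = ρX + (1 − ρ)μ
  = 0.830 × 90.5 + 0.170 × 61.2
  = 75.1150 + 10.4040
  = 85.519
  ≈ 85.52

85.52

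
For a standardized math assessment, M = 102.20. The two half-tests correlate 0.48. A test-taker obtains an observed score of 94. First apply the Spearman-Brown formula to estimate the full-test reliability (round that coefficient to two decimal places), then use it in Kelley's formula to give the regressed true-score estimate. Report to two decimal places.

Spearman-Brown: ρ = 2r/(1 + r) = 2(0.48)/(1 + 0.48) = 0.960/1.48 = 0.6486 → 0.65
T̂ = ρX + (1 − ρ)μ
  = 0.65 × 94 + 0.35 × 102.20
  = 61.10 + 35.7700
  = 96.870
  ≈ 96.87

96.87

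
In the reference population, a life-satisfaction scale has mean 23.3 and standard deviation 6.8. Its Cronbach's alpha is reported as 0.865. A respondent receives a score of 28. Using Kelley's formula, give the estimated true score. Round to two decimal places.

T̂ = 0.865(28) + 0.135(23.3) = 24.220 + 3.1455 = 27.365 → 27.37

27.37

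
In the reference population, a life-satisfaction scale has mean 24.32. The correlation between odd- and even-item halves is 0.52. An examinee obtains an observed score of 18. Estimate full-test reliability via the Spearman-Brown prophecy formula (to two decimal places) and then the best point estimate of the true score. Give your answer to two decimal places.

Spearman-Brown: ρ = 2r/(1 + r) = 2(0.52)/(1 + 0.52) = 1.040/1.52 = 0.6842 → 0.68
T̂ = ρX + (1 − ρ)μ
  = 0.68 × 18 + 0.32 × 24.32
  = 12.24 + 7.7824
  = 20.022
  ≈ 20.02

20.02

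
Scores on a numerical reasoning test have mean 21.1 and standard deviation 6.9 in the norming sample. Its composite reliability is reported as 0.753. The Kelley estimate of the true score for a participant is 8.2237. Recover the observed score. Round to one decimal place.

T̂ = ρX + (1 − ρ)μ  ⇒  X = (T̂ − (1 − ρ)μ) / ρ
X = (8.2237 − 0.247 × 21.1) / 0.753 = (8.2237 − 5.2117) / 0.753 = 3.0120 / 0.753 = 4.000

4.0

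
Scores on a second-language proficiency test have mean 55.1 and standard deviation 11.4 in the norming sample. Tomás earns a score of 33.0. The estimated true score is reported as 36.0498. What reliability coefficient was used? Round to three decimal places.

0.862

T̂ = ρX + (1 − ρ)μ  ⇒  T̂ − μ = ρ(X − μ)
ρ = (T̂ − μ)/(X − μ) = (36.0498 − 55.1) / (33.0 − 55.1) = -19.0502 / -22.1 = 0.86200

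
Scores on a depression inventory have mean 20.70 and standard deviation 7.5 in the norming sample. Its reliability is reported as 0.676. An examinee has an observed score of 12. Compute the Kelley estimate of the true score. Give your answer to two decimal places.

T̂ = ρX + (1 − ρ)μ
  = 0.676 × 12 + 0.324 × 20.70
  = 8.112 + 6.70680
  = 14.819
  ≈ 14.82

14.82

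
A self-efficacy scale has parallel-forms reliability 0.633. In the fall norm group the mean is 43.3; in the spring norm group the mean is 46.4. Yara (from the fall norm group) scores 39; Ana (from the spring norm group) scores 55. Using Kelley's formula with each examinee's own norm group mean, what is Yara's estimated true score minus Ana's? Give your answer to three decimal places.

T̂_Yara = 0.633(39) + 0.367(43.3) = 40.57810
T̂_Ana = 0.633(55) + 0.367(46.4) = 51.84380
Difference = 40.57810 − 51.84380 = -11.26570

-11.266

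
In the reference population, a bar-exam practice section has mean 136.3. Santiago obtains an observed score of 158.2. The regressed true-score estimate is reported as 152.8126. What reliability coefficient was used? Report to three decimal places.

0.754

T̂ = ρX + (1 − ρ)μ  ⇒  T̂ − μ = ρ(X − μ)
ρ = (T̂ − μ)/(X − μ) = (152.8126 − 136.3) / (158.2 − 136.3) = 16.5126 / 21.9 = 0.75400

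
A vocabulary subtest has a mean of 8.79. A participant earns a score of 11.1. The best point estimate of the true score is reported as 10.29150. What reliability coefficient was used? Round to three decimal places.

0.650

T̂ = ρX + (1 − ρ)μ  ⇒  T̂ − μ = ρ(X − μ)
ρ = (T̂ − μ)/(X − μ) = (10.29150 − 8.79) / (11.1 − 8.79) = 1.50150 / 2.31 = 0.65000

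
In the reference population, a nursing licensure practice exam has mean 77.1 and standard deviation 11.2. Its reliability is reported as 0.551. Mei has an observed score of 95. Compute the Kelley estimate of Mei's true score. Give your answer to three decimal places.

Kelley's formula gives T̂ = 0.551·95 + 0.449·77.1 = 52.345 + 34.6179 = 86.9629.

86.963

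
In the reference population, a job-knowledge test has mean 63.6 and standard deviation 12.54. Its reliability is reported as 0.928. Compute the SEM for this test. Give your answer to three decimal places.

3.365

SEM = SD · √(1 − ρ) = 12.54 × √0.072 = 12.54 × 0.2683 = 3.3648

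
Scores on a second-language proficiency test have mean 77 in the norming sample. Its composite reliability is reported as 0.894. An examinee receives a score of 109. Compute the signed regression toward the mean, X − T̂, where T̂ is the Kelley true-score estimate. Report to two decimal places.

3.39

Kelley's formula gives T̂ = 0.894·109 + 0.106·77 = 97.446 + 8.162 = 105.6080.
X − T̂ = 109 − 105.608 = 3.392 → 3.39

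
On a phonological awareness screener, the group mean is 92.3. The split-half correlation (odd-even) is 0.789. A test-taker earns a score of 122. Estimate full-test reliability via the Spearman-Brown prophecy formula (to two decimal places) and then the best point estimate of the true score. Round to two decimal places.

Spearman-Brown: ρ = 2r/(1 + r) = 2(0.789)/(1 + 0.789) = 1.5780/1.789 = 0.8821 → 0.88
T̂ = 0.88(122) + 0.12(92.3) = 107.36 + 11.076 = 118.436 → 118.44

118.44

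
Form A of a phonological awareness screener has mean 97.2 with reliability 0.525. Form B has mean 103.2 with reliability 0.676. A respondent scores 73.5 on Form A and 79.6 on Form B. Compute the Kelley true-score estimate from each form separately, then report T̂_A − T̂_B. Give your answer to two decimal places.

T̂_A = 0.525(73.5) + 0.475(97.2) = 84.7575
T̂_B = 0.676(79.6) + 0.324(103.2) = 87.2464
T̂_A − T̂_B = -2.4889

-2.49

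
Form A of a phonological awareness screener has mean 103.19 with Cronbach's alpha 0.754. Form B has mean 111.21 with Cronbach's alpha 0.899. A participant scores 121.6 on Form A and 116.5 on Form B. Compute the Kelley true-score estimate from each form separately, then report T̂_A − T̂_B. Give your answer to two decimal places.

1.11

T̂_A = 0.754(121.6) + 0.246(103.19) = 117.0711
T̂_B = 0.899(116.5) + 0.101(111.21) = 115.9657
T̂_A − T̂_B = 1.1054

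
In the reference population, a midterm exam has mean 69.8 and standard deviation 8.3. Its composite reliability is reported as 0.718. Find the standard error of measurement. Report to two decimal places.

SEM = SD · √(1 − ρ) = 8.3 × √0.282 = 8.3 × 0.5310 = 4.408

4.41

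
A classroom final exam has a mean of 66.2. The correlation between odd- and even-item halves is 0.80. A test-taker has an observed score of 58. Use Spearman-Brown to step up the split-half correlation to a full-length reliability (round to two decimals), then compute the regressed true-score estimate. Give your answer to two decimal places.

58.90

Spearman-Brown: ρ = 2r/(1 + r) = 2(0.80)/(1 + 0.80) = 1.600/1.80 = 0.8889 → 0.89
T̂ = ρX + (1 − ρ)μ
  = 0.89 × 58 + 0.11 × 66.2
  = 51.62 + 7.282
  = 58.902
  ≈ 58.90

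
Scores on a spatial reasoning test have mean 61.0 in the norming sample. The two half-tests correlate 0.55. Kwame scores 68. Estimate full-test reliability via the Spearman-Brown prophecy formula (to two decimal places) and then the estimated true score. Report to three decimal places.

65.970

Spearman-Brown: ρ = 2r/(1 + r) = 2(0.55)/(1 + 0.55) = 1.100/1.55 = 0.7097 → 0.71
Weight the observed score by reliability and the mean by (1 − reliability): T̂ = 0.71·68 + 0.29·61.0 = 48.28 + 17.690 = 65.9700.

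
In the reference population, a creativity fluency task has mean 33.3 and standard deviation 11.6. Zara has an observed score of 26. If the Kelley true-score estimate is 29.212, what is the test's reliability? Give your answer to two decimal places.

T̂ = ρX + (1 − ρ)μ  ⇒  T̂ − μ = ρ(X − μ)
ρ = (T̂ − μ)/(X − μ) = (29.212 − 33.3) / (26 − 33.3) = -4.088 / -7.3 = 0.5600

0.56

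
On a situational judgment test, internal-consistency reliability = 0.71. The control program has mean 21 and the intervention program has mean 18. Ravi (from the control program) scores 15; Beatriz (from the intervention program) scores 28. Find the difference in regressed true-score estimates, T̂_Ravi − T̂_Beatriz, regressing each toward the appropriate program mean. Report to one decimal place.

T̂_Ravi = 0.71(15) + 0.29(21) = 16.740
T̂_Beatriz = 0.71(28) + 0.29(18) = 25.100
Difference = 16.740 − 25.100 = -8.360

-8.4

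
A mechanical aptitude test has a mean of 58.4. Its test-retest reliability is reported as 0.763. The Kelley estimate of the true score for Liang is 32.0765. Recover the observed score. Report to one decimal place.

T̂ = ρX + (1 − ρ)μ  ⇒  X = (T̂ − (1 − ρ)μ) / ρ
X = (32.0765 − 0.237 × 58.4) / 0.763 = (32.0765 − 13.8408) / 0.763 = 18.2357 / 0.763 = 23.900

23.9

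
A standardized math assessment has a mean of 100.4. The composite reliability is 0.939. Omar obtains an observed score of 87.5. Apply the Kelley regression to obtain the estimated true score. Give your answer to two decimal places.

88.29

T̂ = 0.939(87.5) + 0.061(100.4) = 82.1625 + 6.1244 = 88.287 → 88.29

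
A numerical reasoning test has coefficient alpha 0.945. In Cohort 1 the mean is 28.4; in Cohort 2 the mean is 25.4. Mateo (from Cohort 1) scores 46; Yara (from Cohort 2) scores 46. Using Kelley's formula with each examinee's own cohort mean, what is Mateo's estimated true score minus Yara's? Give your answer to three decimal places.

T̂_Mateo = 0.945(46) + 0.055(28.4) = 45.03200
T̂_Yara = 0.945(46) + 0.055(25.4) = 44.86700
Difference = 45.03200 − 44.86700 = 0.16500

0.165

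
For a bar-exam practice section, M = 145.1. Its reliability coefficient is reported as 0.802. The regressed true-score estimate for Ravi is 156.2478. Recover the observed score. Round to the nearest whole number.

159

T̂ = ρX + (1 − ρ)μ  ⇒  X = (T̂ − (1 − ρ)μ) / ρ
X = (156.2478 − 0.198 × 145.1) / 0.802 = (156.2478 − 28.7298) / 0.802 = 127.5180 / 0.802 = 159.00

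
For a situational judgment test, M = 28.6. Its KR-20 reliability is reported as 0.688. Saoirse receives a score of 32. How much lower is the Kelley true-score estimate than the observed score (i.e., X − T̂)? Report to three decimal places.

1.061

T̂ = ρX + (1 − ρ)μ
  = 0.688 × 32 + 0.312 × 28.6
  = 22.016 + 8.9232
  = 30.93920
  ≈ 30.9392
X − T̂ = 32 − 30.9392 = 1.0608 → 1.061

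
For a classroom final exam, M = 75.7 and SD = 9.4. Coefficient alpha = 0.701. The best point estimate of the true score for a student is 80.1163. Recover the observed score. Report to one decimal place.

T̂ = ρX + (1 − ρ)μ  ⇒  X = (T̂ − (1 − ρ)μ) / ρ
X = (80.1163 − 0.299 × 75.7) / 0.701 = (80.1163 − 22.6343) / 0.701 = 57.4820 / 0.701 = 82.000

82.0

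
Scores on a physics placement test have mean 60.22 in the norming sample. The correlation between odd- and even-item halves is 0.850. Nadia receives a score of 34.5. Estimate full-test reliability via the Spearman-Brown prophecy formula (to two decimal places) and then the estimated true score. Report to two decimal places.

Spearman-Brown: ρ = 2r/(1 + r) = 2(0.850)/(1 + 0.850) = 1.7000/1.850 = 0.9189 → 0.92
T̂ = 0.92(34.5) + 0.08(60.22) = 31.740 + 4.8176 = 36.558 → 36.56

36.56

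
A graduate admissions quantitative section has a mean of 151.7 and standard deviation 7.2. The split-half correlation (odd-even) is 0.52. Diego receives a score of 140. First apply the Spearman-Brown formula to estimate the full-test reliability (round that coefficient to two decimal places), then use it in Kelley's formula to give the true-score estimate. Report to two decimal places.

143.74

Spearman-Brown: ρ = 2r/(1 + r) = 2(0.52)/(1 + 0.52) = 1.040/1.52 = 0.6842 → 0.68
T̂ = ρX + (1 − ρ)μ
  = 0.68 × 140 + 0.32 × 151.7
  = 95.20 + 48.544
  = 143.744
  ≈ 143.74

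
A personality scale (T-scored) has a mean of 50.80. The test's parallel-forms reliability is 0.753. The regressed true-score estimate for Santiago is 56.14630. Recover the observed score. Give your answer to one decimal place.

T̂ = ρX + (1 − ρ)μ  ⇒  X = (T̂ − (1 − ρ)μ) / ρ
X = (56.14630 − 0.247 × 50.80) / 0.753 = (56.14630 − 12.54760) / 0.753 = 43.59870 / 0.753 = 57.900

57.9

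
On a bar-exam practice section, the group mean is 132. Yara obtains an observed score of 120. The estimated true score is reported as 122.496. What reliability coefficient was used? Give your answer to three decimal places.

0.792

T̂ = ρX + (1 − ρ)μ  ⇒  T̂ − μ = ρ(X − μ)
ρ = (T̂ − μ)/(X − μ) = (122.496 − 132) / (120 − 132) = -9.504 / -12.0 = 0.79200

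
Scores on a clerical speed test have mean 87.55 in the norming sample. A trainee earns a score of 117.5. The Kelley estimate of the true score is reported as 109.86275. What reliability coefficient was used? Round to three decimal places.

T̂ = ρX + (1 − ρ)μ  ⇒  T̂ − μ = ρ(X − μ)
ρ = (T̂ − μ)/(X − μ) = (109.86275 − 87.55) / (117.5 − 87.55) = 22.31275 / 29.95 = 0.74500

0.745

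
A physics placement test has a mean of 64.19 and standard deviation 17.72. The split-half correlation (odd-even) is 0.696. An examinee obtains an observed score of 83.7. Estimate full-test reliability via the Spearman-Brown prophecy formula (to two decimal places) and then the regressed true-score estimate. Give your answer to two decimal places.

80.19

Spearman-Brown: ρ = 2r/(1 + r) = 2(0.696)/(1 + 0.696) = 1.3920/1.696 = 0.8208 → 0.82
T̂ = ρX + (1 − ρ)μ
  = 0.82 × 83.7 + 0.18 × 64.19
  = 68.634 + 11.5542
  = 80.188
  ≈ 80.19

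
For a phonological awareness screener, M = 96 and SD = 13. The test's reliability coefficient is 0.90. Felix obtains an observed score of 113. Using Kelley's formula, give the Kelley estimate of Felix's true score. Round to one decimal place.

T̂ = 0.90(113) + 0.10(96) = 101.70 + 9.60 = 111.30 → 111.3

111.3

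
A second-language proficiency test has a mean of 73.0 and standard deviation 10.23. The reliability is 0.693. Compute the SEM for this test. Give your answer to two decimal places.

5.67

SEM = SD · √(1 − ρ) = 10.23 × √0.307 = 10.23 × 0.5541 = 5.668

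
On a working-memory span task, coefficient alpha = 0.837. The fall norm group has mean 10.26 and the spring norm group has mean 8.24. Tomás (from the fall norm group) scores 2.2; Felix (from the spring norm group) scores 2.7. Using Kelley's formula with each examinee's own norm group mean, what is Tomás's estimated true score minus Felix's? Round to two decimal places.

-0.09

T̂_Tomás = 0.837(2.2) + 0.163(10.26) = 3.5138
T̂_Felix = 0.837(2.7) + 0.163(8.24) = 3.6030
Difference = 3.5138 − 3.6030 = -0.0892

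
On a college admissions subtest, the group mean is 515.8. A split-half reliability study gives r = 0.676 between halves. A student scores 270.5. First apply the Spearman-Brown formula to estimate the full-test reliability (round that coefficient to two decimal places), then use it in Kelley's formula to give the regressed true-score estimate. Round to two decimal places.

Spearman-Brown: ρ = 2r/(1 + r) = 2(0.676)/(1 + 0.676) = 1.3520/1.676 = 0.8067 → 0.81
T̂ = 0.81(270.5) + 0.19(515.8) = 219.105 + 98.002 = 317.107 → 317.11

317.11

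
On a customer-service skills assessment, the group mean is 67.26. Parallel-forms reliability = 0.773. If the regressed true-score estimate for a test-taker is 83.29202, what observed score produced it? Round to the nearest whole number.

T̂ = ρX + (1 − ρ)μ  ⇒  X = (T̂ − (1 − ρ)μ) / ρ
X = (83.29202 − 0.227 × 67.26) / 0.773 = (83.29202 − 15.26802) / 0.773 = 68.02400 / 0.773 = 88.00

88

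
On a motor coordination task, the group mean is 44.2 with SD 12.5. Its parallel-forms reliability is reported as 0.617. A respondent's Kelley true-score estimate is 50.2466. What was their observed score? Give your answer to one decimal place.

T̂ = ρX + (1 − ρ)μ  ⇒  X = (T̂ − (1 − ρ)μ) / ρ
X = (50.2466 − 0.383 × 44.2) / 0.617 = (50.2466 − 16.9286) / 0.617 = 33.3180 / 0.617 = 54.000

54.0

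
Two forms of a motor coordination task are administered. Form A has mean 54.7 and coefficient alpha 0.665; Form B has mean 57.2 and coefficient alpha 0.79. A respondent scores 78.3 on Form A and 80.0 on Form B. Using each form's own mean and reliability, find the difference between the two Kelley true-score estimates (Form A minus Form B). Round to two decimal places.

-4.82

T̂_A = 0.665(78.3) + 0.335(54.7) = 70.3940
T̂_B = 0.79(80.0) + 0.21(57.2) = 75.2120
T̂_A − T̂_B = -4.8180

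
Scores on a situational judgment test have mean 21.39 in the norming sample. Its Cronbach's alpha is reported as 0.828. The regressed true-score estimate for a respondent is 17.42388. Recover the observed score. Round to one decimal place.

T̂ = ρX + (1 − ρ)μ  ⇒  X = (T̂ − (1 − ρ)μ) / ρ
X = (17.42388 − 0.172 × 21.39) / 0.828 = (17.42388 − 3.67908) / 0.828 = 13.74480 / 0.828 = 16.600

16.6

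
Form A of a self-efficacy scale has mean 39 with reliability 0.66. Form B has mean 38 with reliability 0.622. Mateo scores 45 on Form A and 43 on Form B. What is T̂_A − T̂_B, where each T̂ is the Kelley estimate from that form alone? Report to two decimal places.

1.85

T̂_A = 0.66(45) + 0.34(39) = 42.9600
T̂_B = 0.622(43) + 0.378(38) = 41.1100
T̂_A − T̂_B = 1.8500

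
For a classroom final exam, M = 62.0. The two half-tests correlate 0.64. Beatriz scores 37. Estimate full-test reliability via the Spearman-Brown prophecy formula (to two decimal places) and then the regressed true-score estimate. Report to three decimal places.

Spearman-Brown: ρ = 2r/(1 + r) = 2(0.64)/(1 + 0.64) = 1.280/1.64 = 0.7805 → 0.78
T̂ = 0.78(37) + 0.22(62.0) = 28.86 + 13.640 = 42.5000 → 42.500

42.500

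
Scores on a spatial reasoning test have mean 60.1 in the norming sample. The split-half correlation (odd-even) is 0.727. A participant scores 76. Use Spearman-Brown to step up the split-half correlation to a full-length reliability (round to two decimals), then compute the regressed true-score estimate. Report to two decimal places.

Spearman-Brown: ρ = 2r/(1 + r) = 2(0.727)/(1 + 0.727) = 1.4540/1.727 = 0.8419 → 0.84
T̂ = 0.84(76) + 0.16(60.1) = 63.84 + 9.616 = 73.456 → 73.46

73.46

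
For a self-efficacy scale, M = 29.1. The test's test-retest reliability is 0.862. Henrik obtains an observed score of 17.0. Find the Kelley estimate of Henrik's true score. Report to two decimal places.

T̂ = ρX + (1 − ρ)μ
  = 0.862 × 17.0 + 0.138 × 29.1
  = 14.6540 + 4.0158
  = 18.670
  ≈ 18.67

18.67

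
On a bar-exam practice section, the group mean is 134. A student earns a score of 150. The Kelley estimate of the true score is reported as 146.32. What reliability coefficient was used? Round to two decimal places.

0.77

T̂ = ρX + (1 − ρ)μ  ⇒  T̂ − μ = ρ(X − μ)
ρ = (T̂ − μ)/(X − μ) = (146.32 − 134) / (150 − 134) = 12.32 / 16.0 = 0.7700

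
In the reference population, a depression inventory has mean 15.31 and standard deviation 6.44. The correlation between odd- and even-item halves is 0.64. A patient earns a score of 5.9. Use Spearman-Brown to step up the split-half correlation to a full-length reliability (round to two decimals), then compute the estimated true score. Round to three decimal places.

Spearman-Brown: ρ = 2r/(1 + r) = 2(0.64)/(1 + 0.64) = 1.280/1.64 = 0.7805 → 0.78
Kelley's formula gives T̂ = 0.78·5.9 + 0.22·15.31 = 4.602 + 3.3682 = 7.9702.

7.970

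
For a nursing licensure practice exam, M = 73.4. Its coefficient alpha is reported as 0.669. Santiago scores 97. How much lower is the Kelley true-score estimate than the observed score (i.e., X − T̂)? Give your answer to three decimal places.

7.812

Weight the observed score by reliability and the mean by (1 − reliability): T̂ = 0.669·97 + 0.331·73.4 = 64.893 + 24.2954 = 89.18840.
X − T̂ = 97 − 89.1884 = 7.8116 → 7.812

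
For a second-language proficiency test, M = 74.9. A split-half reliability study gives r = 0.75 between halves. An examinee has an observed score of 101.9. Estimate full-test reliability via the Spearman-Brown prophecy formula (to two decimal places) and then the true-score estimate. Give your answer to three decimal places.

98.120

Spearman-Brown: ρ = 2r/(1 + r) = 2(0.75)/(1 + 0.75) = 1.500/1.75 = 0.8571 → 0.86
T̂ = ρX + (1 − ρ)μ
  = 0.86 × 101.9 + 0.14 × 74.9
  = 87.634 + 10.486
  = 98.1200
  ≈ 98.120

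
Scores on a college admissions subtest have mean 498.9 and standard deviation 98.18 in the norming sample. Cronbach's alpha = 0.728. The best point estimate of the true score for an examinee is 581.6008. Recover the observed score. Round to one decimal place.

T̂ = ρX + (1 − ρ)μ  ⇒  X = (T̂ − (1 − ρ)μ) / ρ
X = (581.6008 − 0.272 × 498.9) / 0.728 = (581.6008 − 135.7008) / 0.728 = 445.9000 / 0.728 = 612.500

612.5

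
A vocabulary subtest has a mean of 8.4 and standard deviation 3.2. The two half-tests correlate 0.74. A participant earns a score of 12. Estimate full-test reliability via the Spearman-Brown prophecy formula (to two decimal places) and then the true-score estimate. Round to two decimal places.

Spearman-Brown: ρ = 2r/(1 + r) = 2(0.74)/(1 + 0.74) = 1.480/1.74 = 0.8506 → 0.85
T̂ = ρX + (1 − ρ)μ
  = 0.85 × 12 + 0.15 × 8.4
  = 10.20 + 1.260
  = 11.460
  ≈ 11.46

11.46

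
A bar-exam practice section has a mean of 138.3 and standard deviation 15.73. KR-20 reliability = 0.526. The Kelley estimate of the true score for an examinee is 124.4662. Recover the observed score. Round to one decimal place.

112.0

T̂ = ρX + (1 − ρ)μ  ⇒  X = (T̂ − (1 − ρ)μ) / ρ
X = (124.4662 − 0.474 × 138.3) / 0.526 = (124.4662 − 65.5542) / 0.526 = 58.9120 / 0.526 = 112.000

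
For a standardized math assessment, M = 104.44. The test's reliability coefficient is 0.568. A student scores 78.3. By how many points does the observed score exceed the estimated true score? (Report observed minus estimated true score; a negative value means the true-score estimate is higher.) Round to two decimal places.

T̂ = 0.568(78.3) + 0.432(104.44) = 44.4744 + 45.11808 = 89.5925 → 89.592
X − T̂ = 78.3 − 89.592 = -11.292 → -11.29

-11.29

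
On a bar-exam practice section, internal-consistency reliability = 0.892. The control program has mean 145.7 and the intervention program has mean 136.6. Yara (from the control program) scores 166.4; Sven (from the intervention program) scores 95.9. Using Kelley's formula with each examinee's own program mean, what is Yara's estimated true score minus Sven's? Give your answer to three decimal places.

T̂_Yara = 0.892(166.4) + 0.108(145.7) = 164.16440
T̂_Sven = 0.892(95.9) + 0.108(136.6) = 100.29560
Difference = 164.16440 − 100.29560 = 63.86880

63.869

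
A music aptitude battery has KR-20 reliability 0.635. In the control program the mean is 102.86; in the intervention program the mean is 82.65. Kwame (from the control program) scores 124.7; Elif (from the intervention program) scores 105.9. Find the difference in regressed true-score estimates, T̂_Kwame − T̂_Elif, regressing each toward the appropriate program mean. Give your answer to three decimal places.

19.315

T̂_Kwame = 0.635(124.7) + 0.365(102.86) = 116.72840
T̂_Elif = 0.635(105.9) + 0.365(82.65) = 97.41375
Difference = 116.72840 − 97.41375 = 19.31465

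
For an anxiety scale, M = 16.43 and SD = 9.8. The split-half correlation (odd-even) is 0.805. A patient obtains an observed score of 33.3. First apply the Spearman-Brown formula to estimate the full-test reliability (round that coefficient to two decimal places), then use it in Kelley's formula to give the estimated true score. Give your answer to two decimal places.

31.44

Spearman-Brown: ρ = 2r/(1 + r) = 2(0.805)/(1 + 0.805) = 1.6100/1.805 = 0.8920 → 0.89
T̂ = ρX + (1 − ρ)μ
  = 0.89 × 33.3 + 0.11 × 16.43
  = 29.637 + 1.8073
  = 31.444
  ≈ 31.44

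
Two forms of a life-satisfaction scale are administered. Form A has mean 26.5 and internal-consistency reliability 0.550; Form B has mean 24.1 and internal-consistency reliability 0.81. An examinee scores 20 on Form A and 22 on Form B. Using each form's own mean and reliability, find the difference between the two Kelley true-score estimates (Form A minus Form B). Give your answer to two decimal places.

0.53

T̂_A = 0.550(20) + 0.450(26.5) = 22.9250
T̂_B = 0.81(22) + 0.19(24.1) = 22.3990
T̂_A − T̂_B = 0.5260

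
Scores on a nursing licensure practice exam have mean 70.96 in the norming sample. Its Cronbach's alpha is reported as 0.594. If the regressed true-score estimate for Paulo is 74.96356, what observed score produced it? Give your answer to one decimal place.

77.7

T̂ = ρX + (1 − ρ)μ  ⇒  X = (T̂ − (1 − ρ)μ) / ρ
X = (74.96356 − 0.406 × 70.96) / 0.594 = (74.96356 − 28.80976) / 0.594 = 46.15380 / 0.594 = 77.700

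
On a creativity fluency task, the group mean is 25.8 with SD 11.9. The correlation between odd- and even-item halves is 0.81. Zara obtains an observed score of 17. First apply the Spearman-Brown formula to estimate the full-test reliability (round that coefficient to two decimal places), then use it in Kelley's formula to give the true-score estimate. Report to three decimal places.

Spearman-Brown: ρ = 2r/(1 + r) = 2(0.81)/(1 + 0.81) = 1.620/1.81 = 0.8950 → 0.90
T̂ = 0.90(17) + 0.10(25.8) = 15.30 + 2.580 = 17.8800 → 17.880

17.880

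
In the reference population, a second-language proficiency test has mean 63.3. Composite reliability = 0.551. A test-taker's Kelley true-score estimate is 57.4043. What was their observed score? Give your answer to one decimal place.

T̂ = ρX + (1 − ρ)μ  ⇒  X = (T̂ − (1 − ρ)μ) / ρ
X = (57.4043 − 0.449 × 63.3) / 0.551 = (57.4043 − 28.4217) / 0.551 = 28.9826 / 0.551 = 52.600

52.6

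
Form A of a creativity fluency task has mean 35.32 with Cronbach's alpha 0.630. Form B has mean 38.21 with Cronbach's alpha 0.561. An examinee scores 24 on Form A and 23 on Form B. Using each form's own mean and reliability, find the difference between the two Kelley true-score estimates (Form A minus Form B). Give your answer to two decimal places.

-1.49

T̂_A = 0.630(24) + 0.370(35.32) = 28.1884
T̂_B = 0.561(23) + 0.439(38.21) = 29.6772
T̂_A − T̂_B = -1.4888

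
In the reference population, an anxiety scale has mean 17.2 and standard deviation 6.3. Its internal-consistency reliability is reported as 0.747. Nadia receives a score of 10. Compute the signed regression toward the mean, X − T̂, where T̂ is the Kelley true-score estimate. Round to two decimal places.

Kelley's formula gives T̂ = 0.747·10 + 0.253·17.2 = 7.470 + 4.3516 = 11.8216.
X − T̂ = 10 − 11.822 = -1.822 → -1.82

-1.82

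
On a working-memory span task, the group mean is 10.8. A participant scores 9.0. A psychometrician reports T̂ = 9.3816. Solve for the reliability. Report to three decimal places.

0.788

T̂ = ρX + (1 − ρ)μ  ⇒  T̂ − μ = ρ(X − μ)
ρ = (T̂ − μ)/(X − μ) = (9.3816 − 10.8) / (9.0 − 10.8) = -1.4184 / -1.8 = 0.78800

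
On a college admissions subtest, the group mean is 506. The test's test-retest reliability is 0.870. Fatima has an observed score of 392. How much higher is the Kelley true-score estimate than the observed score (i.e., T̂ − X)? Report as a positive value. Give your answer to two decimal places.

T̂ = 0.870(392) + 0.130(506) = 341.040 + 65.780 = 406.8200 → 406.820
T̂ − X = 406.820 − 392 = 14.820 → 14.82

14.82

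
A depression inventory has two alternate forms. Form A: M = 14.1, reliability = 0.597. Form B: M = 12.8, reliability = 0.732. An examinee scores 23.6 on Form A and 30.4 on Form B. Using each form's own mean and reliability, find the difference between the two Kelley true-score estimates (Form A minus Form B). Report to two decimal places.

T̂_A = 0.597(23.6) + 0.403(14.1) = 19.7715
T̂_B = 0.732(30.4) + 0.268(12.8) = 25.6832
T̂_A − T̂_B = -5.9117

-5.91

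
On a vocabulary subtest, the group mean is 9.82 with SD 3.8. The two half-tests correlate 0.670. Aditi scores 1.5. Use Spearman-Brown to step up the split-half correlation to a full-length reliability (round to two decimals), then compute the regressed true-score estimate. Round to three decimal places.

Spearman-Brown: ρ = 2r/(1 + r) = 2(0.670)/(1 + 0.670) = 1.3400/1.670 = 0.8024 → 0.80
Regress the observed score toward the mean by the unreliability: T̂ = 0.80·1.5 + 0.20·9.82 = 1.200 + 1.9640 = 3.1640.

3.164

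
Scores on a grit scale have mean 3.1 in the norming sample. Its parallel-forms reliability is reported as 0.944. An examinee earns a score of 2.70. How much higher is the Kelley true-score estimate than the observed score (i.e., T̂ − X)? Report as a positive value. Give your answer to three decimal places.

0.022

T̂ = 0.944(2.70) + 0.056(3.1) = 2.54880 + 0.1736 = 2.72240 → 2.7224
T̂ − X = 2.7224 − 2.70 = 0.0224 → 0.022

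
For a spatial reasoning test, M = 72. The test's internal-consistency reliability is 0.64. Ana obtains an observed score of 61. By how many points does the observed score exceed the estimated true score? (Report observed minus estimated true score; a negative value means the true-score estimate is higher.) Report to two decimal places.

-3.96

Weight the observed score by reliability and the mean by (1 − reliability): T̂ = 0.64·61 + 0.36·72 = 39.04 + 25.92 = 64.9600.
X − T̂ = 61 − 64.960 = -3.960 → -3.96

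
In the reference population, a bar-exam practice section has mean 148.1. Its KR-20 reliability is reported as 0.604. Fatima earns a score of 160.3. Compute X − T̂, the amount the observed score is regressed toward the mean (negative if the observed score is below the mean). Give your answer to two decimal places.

T̂ = 0.604(160.3) + 0.396(148.1) = 96.8212 + 58.6476 = 155.4688 → 155.469
X − T̂ = 160.3 − 155.469 = 4.831 → 4.83

4.83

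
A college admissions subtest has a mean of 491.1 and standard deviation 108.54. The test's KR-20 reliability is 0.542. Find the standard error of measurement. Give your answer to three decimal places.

SEM = SD · √(1 − ρ) = 108.54 × √0.458 = 108.54 × 0.6768 = 73.4552

73.455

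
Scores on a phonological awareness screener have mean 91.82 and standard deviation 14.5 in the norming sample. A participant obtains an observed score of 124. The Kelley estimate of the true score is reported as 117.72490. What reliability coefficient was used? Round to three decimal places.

0.805

T̂ = ρX + (1 − ρ)μ  ⇒  T̂ − μ = ρ(X − μ)
ρ = (T̂ − μ)/(X − μ) = (117.72490 − 91.82) / (124 − 91.82) = 25.90490 / 32.18 = 0.80500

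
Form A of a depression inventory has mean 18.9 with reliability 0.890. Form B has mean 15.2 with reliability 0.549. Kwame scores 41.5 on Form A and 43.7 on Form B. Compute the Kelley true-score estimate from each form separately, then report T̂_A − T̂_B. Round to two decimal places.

T̂_A = 0.890(41.5) + 0.110(18.9) = 39.0140
T̂_B = 0.549(43.7) + 0.451(15.2) = 30.8465
T̂_A − T̂_B = 8.1675

8.17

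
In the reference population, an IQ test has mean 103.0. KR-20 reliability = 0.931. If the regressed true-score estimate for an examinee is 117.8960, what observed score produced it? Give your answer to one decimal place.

119.0

T̂ = ρX + (1 − ρ)μ  ⇒  X = (T̂ − (1 − ρ)μ) / ρ
X = (117.8960 − 0.069 × 103.0) / 0.931 = (117.8960 − 7.1070) / 0.931 = 110.7890 / 0.931 = 119.000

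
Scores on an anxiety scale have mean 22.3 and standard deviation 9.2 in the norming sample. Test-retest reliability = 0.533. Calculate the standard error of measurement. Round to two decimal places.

SEM = SD · √(1 − ρ) = 9.2 × √0.467 = 9.2 × 0.6834 = 6.287

6.29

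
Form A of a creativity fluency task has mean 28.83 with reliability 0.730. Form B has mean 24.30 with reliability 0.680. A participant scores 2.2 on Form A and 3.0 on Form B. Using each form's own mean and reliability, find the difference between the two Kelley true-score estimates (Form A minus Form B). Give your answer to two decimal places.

T̂_A = 0.730(2.2) + 0.270(28.83) = 9.3901
T̂_B = 0.680(3.0) + 0.320(24.30) = 9.8160
T̂_A − T̂_B = -0.4259

-0.43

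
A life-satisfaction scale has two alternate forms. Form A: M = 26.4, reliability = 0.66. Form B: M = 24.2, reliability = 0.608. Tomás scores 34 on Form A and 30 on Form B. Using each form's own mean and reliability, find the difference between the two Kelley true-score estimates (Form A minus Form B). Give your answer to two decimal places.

T̂_A = 0.66(34) + 0.34(26.4) = 31.4160
T̂_B = 0.608(30) + 0.392(24.2) = 27.7264
T̂_A − T̂_B = 3.6896

3.69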